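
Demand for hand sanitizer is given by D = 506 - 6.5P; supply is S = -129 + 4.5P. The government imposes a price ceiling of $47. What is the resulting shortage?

Shortage = 118

Equilibrium price would be P* = 635/11, so the ceiling at 47 binds.
At P = 47: D = 506 − 6.5(47) = 200.5, S = -129 + 4.5(47) = 82.5.
Shortage = 200.5 − 82.5 = 118.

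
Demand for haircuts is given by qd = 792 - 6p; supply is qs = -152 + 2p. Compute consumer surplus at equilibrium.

Equilibrium: 792 - 6p = -152 + 2p gives p* = 118, q* = 84.
Demand choke price (qd = 0): p = 132.
CS = ½(132 − 118)(84) = 588.

Consumer surplus = 588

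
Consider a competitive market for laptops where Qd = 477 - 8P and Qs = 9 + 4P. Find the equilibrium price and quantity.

Set Qd = Qs: 477 - 8P = 9 + 4P.
468 = 12P, so P* = 39.
Q* = 477 − 8(39) = 165.

P* = 39, Q* = 165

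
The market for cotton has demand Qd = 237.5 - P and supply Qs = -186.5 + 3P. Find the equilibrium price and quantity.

P* = 106, Q* = 131.5

Set Qd = Qs: 237.5 - P = -186.5 + 3P.
424 = 4P, so P* = 106.
Q* = 237.5 − 1(106) = 131.5.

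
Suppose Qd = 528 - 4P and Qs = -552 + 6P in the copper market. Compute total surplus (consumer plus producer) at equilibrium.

Total surplus = 1920

Equilibrium: 528 - 4P = -552 + 6P gives P* = 108, Q* = 96.
Demand choke price: P = 132; supply starts at P = 92.
CS = ½(132 − 108)(96) = 1152; PS = ½(108 − 92)(96) = 768.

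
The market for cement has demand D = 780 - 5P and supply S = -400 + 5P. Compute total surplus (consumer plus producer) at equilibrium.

Equilibrium: 780 - 5P = -400 + 5P gives P* = 118, Q* = 190.
Demand choke price: P = 156; supply starts at P = 80.
CS = ½(156 − 118)(190) = 3610; PS = ½(118 − 80)(190) = 3610.

Total surplus = 7220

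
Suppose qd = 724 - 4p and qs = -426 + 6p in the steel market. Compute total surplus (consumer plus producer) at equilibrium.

Equilibrium: 724 - 4p = -426 + 6p gives p* = 115, q* = 264.
Demand choke price: p = 181; supply starts at p = 71.
CS = ½(181 − 115)(264) = 8712; PS = ½(115 − 71)(264) = 5808.

Total surplus = 14520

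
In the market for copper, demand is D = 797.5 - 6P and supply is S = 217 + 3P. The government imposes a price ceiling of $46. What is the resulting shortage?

Shortage = 166.5

Equilibrium price would be P* = 64.5, so the ceiling at 46 binds.
At P = 46: D = 797.5 − 6(46) = 521.5, S = 217 + 3(46) = 355.
Shortage = 521.5 − 355 = 166.5.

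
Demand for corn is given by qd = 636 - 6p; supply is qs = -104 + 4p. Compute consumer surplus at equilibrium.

Equilibrium: 636 - 6p = -104 + 4p gives p* = 74, q* = 192.
Demand choke price (qd = 0): p = 106.
CS = ½(106 − 74)(192) = 3072.

Consumer surplus = 3072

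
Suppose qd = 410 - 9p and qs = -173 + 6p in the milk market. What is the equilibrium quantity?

Set qd = qs: 410 - 9p = -173 + 6p.
583 = 15p, so p* = 583/15.
q* = 410 − 9(583/15) = 60.2.

q* = 60.2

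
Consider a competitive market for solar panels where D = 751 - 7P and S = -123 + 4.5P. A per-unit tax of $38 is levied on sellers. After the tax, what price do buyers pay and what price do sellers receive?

Buyers pay 2090/23, sellers receive 1216/23

Pre-tax equilibrium: P* = 76, Q* = 219.
Tax on sellers shifts supply to S = -123 + 4.5(P − 38) = -294 + 4.5P.
751 - 7P = -294 + 4.5P gives buyer price Pb = 2090/23; sellers receive Ps = 2090/23 − 38 = 1216/23.
New quantity: Q = 751 − 7(2090/23) = 2643/23.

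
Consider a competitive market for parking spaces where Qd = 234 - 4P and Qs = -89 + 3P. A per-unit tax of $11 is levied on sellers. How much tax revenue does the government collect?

Pre-tax equilibrium: P* = 323/7, Q* = 346/7.
Tax on sellers shifts supply to Qs = -89 + 3(P − 11) = -122 + 3P.
234 - 4P = -122 + 3P gives buyer price Pb = 356/7; sellers receive Ps = 356/7 − 11 = 279/7.
New quantity: Q = 234 − 4(356/7) = 214/7.
Revenue = 11 × 214/7 = 2354/7.

Tax revenue = 2354/7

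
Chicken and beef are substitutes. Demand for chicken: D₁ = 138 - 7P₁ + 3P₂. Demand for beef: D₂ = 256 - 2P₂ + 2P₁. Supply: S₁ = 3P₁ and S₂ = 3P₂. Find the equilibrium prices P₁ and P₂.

Market 1: 138 - 7P₁ + 3P₂ = 3P₁ → 10P₁ - 3P₂ = 138.
Market 2: 5P₂ - 2P₁ = 256.
Eliminating P₂: 5×(1) + 3×(2) gives 44P₁ = 1458, so P₁ = 729/22.
Back-substitute into (2): P₂ = (256 + 2×729/22) / 5 = 709/11.

P₁ = 729/22, P₂ = 709/11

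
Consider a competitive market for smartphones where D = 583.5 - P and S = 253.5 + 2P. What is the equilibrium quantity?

Set D = S: 583.5 - P = 253.5 + 2P.
330 = 3P, so P* = 110.
Q* = 583.5 − 1(110) = 473.5.

Q* = 473.5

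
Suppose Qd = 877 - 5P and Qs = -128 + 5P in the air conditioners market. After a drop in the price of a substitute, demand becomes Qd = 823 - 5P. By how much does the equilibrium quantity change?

Original equilibrium: P* = 100.5, Q* = 374.5.
New equilibrium: 823 - 5P = -128 + 5P, so 951 = 10P and P' = 95.1; Q' = 823 − 5(95.1) = 347.5.
Change in quantity: 347.5 − 374.5 = -27.

ΔQ = -27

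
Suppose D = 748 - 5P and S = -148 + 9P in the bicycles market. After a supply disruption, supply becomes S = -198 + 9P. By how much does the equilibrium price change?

Original equilibrium: P* = 64, Q* = 428.
New equilibrium: 748 - 5P = -198 + 9P, so 946 = 14P and P' = 473/7; Q' = 748 − 5(473/7) = 2871/7.
Change in price: 473/7 − 64 = 25/7.

ΔP = 25/7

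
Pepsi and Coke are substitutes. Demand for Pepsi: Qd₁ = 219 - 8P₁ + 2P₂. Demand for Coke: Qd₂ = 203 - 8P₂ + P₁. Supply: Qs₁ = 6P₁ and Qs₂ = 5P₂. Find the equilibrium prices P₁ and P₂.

Market 1: 219 - 8P₁ + 2P₂ = 6P₁ → 14P₁ - 2P₂ = 219.
Market 2: 13P₂ - P₁ = 203.
Eliminating P₂: 13×(1) + 2×(2) gives 180P₁ = 3253, so P₁ = 3253/180.
Back-substitute into (2): P₂ = (203 + 1×3253/180) / 13 = 3061/180.

P₁ = 3253/180, P₂ = 3061/180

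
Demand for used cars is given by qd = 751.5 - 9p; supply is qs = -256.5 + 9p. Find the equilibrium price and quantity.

Set qd = qs: 751.5 - 9p = -256.5 + 9p.
1008 = 18p, so p* = 56.
q* = 751.5 − 9(56) = 247.5.

p* = 56, q* = 247.5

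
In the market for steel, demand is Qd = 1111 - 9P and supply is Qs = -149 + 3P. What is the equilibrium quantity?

Q* = 166

Set Qd = Qs: 1111 - 9P = -149 + 3P.
1260 = 12P, so P* = 105.
Q* = 1111 − 9(105) = 166.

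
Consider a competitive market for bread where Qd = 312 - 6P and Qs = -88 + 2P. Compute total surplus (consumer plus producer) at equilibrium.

Total surplus = 48

Equilibrium: 312 - 6P = -88 + 2P gives P* = 50, Q* = 12.
Demand choke price: P = 52; supply starts at P = 44.
CS = ½(52 − 50)(12) = 12; PS = ½(50 − 44)(12) = 36.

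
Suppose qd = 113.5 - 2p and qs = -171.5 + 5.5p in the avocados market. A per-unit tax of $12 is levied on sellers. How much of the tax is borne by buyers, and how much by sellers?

Buyers bear $8.8, sellers bear $3.2

Pre-tax equilibrium: p* = 38, q* = 37.5.
Tax on sellers shifts supply to qs = -171.5 + 5.5(p − 12) = -237.5 + 5.5p.
113.5 - 2p = -237.5 + 5.5p gives buyer price pb = 46.8; sellers receive ps = 46.8 − 12 = 34.8.
New quantity: q = 113.5 − 2(46.8) = 19.9.
Buyer burden = 46.8 − 38 = 8.8; seller burden = 38 − 34.8 = 3.2.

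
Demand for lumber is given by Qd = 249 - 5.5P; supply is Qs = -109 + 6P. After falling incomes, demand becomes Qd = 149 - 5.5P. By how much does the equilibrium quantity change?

ΔQ = -1200/23

Original equilibrium: P* = 716/23, Q* = 1789/23.
New equilibrium: 149 - 5.5P = -109 + 6P, so 258 = 11.5P and P' = 516/23; Q' = 149 − 5.5(516/23) = 589/23.
Change in quantity: 589/23 − 1789/23 = -1200/23.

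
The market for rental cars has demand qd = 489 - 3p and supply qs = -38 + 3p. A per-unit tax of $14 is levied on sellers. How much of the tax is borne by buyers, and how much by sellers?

Pre-tax equilibrium: p* = 527/6, q* = 225.5.
Tax on sellers shifts supply to qs = -38 + 3(p − 14) = -80 + 3p.
489 - 3p = -80 + 3p gives buyer price pb = 569/6; sellers receive ps = 569/6 − 14 = 485/6.
New quantity: q = 489 − 3(569/6) = 204.5.
Buyer burden = 569/6 − 527/6 = 7; seller burden = 527/6 − 485/6 = 7.

Buyers bear $7, sellers bear $7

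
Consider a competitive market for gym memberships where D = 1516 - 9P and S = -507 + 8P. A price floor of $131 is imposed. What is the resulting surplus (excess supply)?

Equilibrium price would be P* = 119, so the floor at 131 binds.
At P = 131: D = 337, S = 541.
Surplus = 541 − 337 = 204.

Surplus = 204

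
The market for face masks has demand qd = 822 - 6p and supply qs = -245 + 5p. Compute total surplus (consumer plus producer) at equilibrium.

Total surplus = 10560

Equilibrium: 822 - 6p = -245 + 5p gives p* = 97, q* = 240.
Demand choke price: p = 137; supply starts at p = 49.
CS = ½(137 − 97)(240) = 4800; PS = ½(97 − 49)(240) = 5760.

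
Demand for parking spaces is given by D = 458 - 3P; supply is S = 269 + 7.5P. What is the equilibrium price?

Set D = S: 458 - 3P = 269 + 7.5P.
189 = 10.5P, so P* = 18.
Q* = 458 − 3(18) = 404.

P* = 18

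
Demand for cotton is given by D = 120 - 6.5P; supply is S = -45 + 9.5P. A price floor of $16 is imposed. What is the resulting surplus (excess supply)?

Equilibrium price would be P* = 10.3125, so the floor at 16 binds.
At P = 16: D = 16, S = 107.
Surplus = 107 − 16 = 91.

Surplus = 91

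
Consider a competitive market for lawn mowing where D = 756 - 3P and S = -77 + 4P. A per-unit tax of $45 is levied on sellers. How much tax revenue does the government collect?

Tax revenue = 101385/7

Pre-tax equilibrium: P* = 119, Q* = 399.
Tax on sellers shifts supply to S = -77 + 4(P − 45) = -257 + 4P.
756 - 3P = -257 + 4P gives buyer price Pb = 1013/7; sellers receive Ps = 1013/7 − 45 = 698/7.
New quantity: Q = 756 − 3(1013/7) = 2253/7.
Revenue = 45 × 2253/7 = 101385/7.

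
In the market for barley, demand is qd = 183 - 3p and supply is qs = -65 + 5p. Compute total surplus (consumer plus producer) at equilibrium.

Total surplus = 2160

Equilibrium: 183 - 3p = -65 + 5p gives p* = 31, q* = 90.
Demand choke price: p = 61; supply starts at p = 13.
CS = ½(61 − 31)(90) = 1350; PS = ½(31 − 13)(90) = 810.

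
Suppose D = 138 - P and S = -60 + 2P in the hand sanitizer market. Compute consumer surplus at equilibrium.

Equilibrium: 138 - P = -60 + 2P gives P* = 66, Q* = 72.
Demand choke price (D = 0): P = 138.
CS = ½(138 − 66)(72) = 2592.

Consumer surplus = 2592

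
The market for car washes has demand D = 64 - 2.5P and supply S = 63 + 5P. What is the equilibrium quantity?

Q* = 191/3

Set D = S: 64 - 2.5P = 63 + 5P.
1 = 7.5P, so P* = 2/15.
Q* = 64 − 2.5(2/15) = 191/3.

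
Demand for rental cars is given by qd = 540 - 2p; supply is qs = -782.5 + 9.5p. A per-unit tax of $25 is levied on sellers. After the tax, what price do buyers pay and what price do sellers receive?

Buyers pay 3120/23, sellers receive 2545/23

Pre-tax equilibrium: p* = 115, q* = 310.
Tax on sellers shifts supply to qs = -782.5 + 9.5(p − 25) = -1020 + 9.5p.
540 - 2p = -1020 + 9.5p gives buyer price pb = 3120/23; sellers receive ps = 3120/23 − 25 = 2545/23.
New quantity: q = 540 − 2(3120/23) = 6180/23.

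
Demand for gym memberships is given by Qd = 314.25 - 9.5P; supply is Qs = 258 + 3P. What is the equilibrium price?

Set Qd = Qs: 314.25 - 9.5P = 258 + 3P.
56.25 = 12.5P, so P* = 4.5.
Q* = 314.25 − 9.5(4.5) = 271.5.

P* = 4.5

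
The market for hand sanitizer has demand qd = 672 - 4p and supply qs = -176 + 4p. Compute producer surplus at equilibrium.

Producer surplus = 7688

Equilibrium: 672 - 4p = -176 + 4p gives p* = 106, q* = 248.
Supply starts at p = 44 (where qs = 0).
PS = ½(106 − 44)(248) = 7688.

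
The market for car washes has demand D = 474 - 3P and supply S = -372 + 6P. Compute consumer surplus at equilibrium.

Equilibrium: 474 - 3P = -372 + 6P gives P* = 94, Q* = 192.
Demand choke price (D = 0): P = 158.
CS = ½(158 − 94)(192) = 6144.

Consumer surplus = 6144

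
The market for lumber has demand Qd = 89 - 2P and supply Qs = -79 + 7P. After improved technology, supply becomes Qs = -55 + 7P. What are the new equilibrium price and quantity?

P' = 16, Q' = 57

Original equilibrium: P* = 56/3, Q* = 155/3.
New equilibrium: 89 - 2P = -55 + 7P, so 144 = 9P and P' = 16; Q' = 89 − 2(16) = 57.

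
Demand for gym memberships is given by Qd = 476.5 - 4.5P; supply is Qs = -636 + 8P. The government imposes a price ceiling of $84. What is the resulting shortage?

Shortage = 62.5

Equilibrium price would be P* = 89, so the ceiling at 84 binds.
At P = 84: Qd = 476.5 − 4.5(84) = 98.5, Qs = -636 + 8(84) = 36.
Shortage = 98.5 − 36 = 62.5.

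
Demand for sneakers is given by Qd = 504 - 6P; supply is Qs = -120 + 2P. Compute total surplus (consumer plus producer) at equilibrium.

Equilibrium: 504 - 6P = -120 + 2P gives P* = 78, Q* = 36.
Demand choke price: P = 84; supply starts at P = 60.
CS = ½(84 − 78)(36) = 108; PS = ½(78 − 60)(36) = 324.

Total surplus = 432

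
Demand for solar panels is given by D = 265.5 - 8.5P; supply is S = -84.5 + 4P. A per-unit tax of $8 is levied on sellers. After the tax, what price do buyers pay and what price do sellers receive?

Buyers pay $30.56, sellers receive $22.56

Pre-tax equilibrium: P* = 28, Q* = 27.5.
Tax on sellers shifts supply to S = -84.5 + 4(P − 8) = -116.5 + 4P.
265.5 - 8.5P = -116.5 + 4P gives buyer price Pb = 30.56; sellers receive Ps = 30.56 − 8 = 22.56.
New quantity: Q = 265.5 − 8.5(30.56) = 5.74.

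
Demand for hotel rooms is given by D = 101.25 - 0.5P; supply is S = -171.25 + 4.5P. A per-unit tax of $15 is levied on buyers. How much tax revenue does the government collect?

Pre-tax equilibrium: P* = 54.5, Q* = 74.
Tax on buyers shifts demand to D = 101.25 − 0.5(P + 15) = 93.75 - 0.5P.
93.75 - 0.5P = -171.25 + 4.5P gives seller price Ps = 53; buyers pay Pb = 53 + 15 = 68.
New quantity: Q = 101.25 − 0.5(68) = 67.25.
Revenue = 15 × 67.25 = 1008.75.

Tax revenue = 1008.75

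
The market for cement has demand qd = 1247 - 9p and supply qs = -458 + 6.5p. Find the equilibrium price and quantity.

Set qd = qs: 1247 - 9p = -458 + 6.5p.
1705 = 15.5p, so p* = 110.
q* = 1247 − 9(110) = 257.

p* = 110, q* = 257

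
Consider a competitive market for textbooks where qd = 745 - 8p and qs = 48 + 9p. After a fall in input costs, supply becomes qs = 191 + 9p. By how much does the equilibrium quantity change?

Original equilibrium: p* = 41, q* = 417.
New equilibrium: 745 - 8p = 191 + 9p, so 554 = 17p and p' = 554/17; q' = 745 − 8(554/17) = 8233/17.
Change in quantity: 8233/17 − 417 = 1144/17.

Δq = 1144/17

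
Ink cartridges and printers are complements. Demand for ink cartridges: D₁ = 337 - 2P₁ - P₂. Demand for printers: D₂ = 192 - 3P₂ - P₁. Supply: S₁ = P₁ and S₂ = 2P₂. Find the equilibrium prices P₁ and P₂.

P₁ = 1493/14, P₂ = 239/14

Market 1: 337 - 2P₁ - P₂ = P₁ → 3P₁ + P₂ = 337.
Market 2: 5P₂ + P₁ = 192.
Eliminating P₂: 5×(1) − 1×(2) gives 14P₁ = 1493, so P₁ = 1493/14.
Back-substitute into (2): P₂ = (192 − 1×1493/14) / 5 = 239/14.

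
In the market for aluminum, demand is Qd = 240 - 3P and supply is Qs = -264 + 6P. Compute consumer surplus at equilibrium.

Equilibrium: 240 - 3P = -264 + 6P gives P* = 56, Q* = 72.
Demand choke price (Qd = 0): P = 80.
CS = ½(80 − 56)(72) = 864.

Consumer surplus = 864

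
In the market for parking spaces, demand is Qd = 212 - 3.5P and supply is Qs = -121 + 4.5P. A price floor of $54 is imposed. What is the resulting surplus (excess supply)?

Equilibrium price would be P* = 41.625, so the floor at 54 binds.
At P = 54: Qd = 23, Qs = 122.
Surplus = 122 − 23 = 99.

Surplus = 99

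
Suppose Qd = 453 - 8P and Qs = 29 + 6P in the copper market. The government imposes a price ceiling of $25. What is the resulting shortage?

Shortage = 74

Equilibrium price would be P* = 212/7, so the ceiling at 25 binds.
At P = 25: Qd = 453 − 8(25) = 253, Qs = 29 + 6(25) = 179.
Shortage = 253 − 179 = 74.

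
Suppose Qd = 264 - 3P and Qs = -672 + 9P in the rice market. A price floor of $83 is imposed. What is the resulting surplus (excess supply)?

Surplus = 60

Equilibrium price would be P* = 78, so the floor at 83 binds.
At P = 83: Qd = 15, Qs = 75.
Surplus = 75 − 15 = 60.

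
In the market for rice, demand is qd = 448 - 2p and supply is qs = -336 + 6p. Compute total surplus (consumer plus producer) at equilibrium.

Equilibrium: 448 - 2p = -336 + 6p gives p* = 98, q* = 252.
Demand choke price: p = 224; supply starts at p = 56.
CS = ½(224 − 98)(252) = 15876; PS = ½(98 − 56)(252) = 5292.

Total surplus = 21168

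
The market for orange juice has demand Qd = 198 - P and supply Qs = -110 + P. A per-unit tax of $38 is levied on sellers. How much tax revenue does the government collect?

Pre-tax equilibrium: P* = 154, Q* = 44.
Tax on sellers shifts supply to Qs = -110 + 1(P − 38) = -148 + P.
198 - P = -148 + P gives buyer price Pb = 173; sellers receive Ps = 173 − 38 = 135.
New quantity: Q = 198 − 1(173) = 25.
Revenue = 38 × 25 = 950.

Tax revenue = 950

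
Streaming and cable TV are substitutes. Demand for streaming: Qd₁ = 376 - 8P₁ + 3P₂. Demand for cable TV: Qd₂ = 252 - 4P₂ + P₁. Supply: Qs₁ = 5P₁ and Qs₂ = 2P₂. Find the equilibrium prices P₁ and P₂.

P₁ = 40.16, P₂ = 3652/75

Market 1: 376 - 8P₁ + 3P₂ = 5P₁ → 13P₁ - 3P₂ = 376.
Market 2: 6P₂ - P₁ = 252.
Eliminating P₂: 6×(1) + 3×(2) gives 75P₁ = 3012, so P₁ = 40.16.
Back-substitute into (2): P₂ = (252 + 1×40.16) / 6 = 3652/75.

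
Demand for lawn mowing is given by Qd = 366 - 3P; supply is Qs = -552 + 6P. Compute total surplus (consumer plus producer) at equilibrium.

Equilibrium: 366 - 3P = -552 + 6P gives P* = 102, Q* = 60.
Demand choke price: P = 122; supply starts at P = 92.
CS = ½(122 − 102)(60) = 600; PS = ½(102 − 92)(60) = 300.

Total surplus = 900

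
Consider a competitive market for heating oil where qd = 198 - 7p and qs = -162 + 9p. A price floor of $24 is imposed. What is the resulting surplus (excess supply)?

Surplus = 24

Equilibrium price would be p* = 22.5, so the floor at 24 binds.
At p = 24: qd = 30, qs = 54.
Surplus = 54 − 30 = 24.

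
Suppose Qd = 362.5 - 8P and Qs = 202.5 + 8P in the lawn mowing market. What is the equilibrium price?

P* = 10

Set Qd = Qs: 362.5 - 8P = 202.5 + 8P.
160 = 16P, so P* = 10.
Q* = 362.5 − 8(10) = 282.5.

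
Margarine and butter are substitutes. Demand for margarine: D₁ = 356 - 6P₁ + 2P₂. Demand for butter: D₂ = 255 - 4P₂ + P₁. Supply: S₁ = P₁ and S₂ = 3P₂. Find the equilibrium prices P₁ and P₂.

P₁ = 3002/47, P₂ = 2141/47

Market 1: 356 - 6P₁ + 2P₂ = P₁ → 7P₁ - 2P₂ = 356.
Market 2: 7P₂ - P₁ = 255.
Eliminating P₂: 7×(1) + 2×(2) gives 47P₁ = 3002, so P₁ = 3002/47.
Back-substitute into (2): P₂ = (255 + 1×3002/47) / 7 = 2141/47.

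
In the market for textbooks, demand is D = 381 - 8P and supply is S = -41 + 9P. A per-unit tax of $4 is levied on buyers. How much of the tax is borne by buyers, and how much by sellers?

Pre-tax equilibrium: P* = 422/17, Q* = 3101/17.
Tax on buyers shifts demand to D = 381 − 8(P + 4) = 349 - 8P.
349 - 8P = -41 + 9P gives seller price Ps = 390/17; buyers pay Pb = 390/17 + 4 = 458/17.
New quantity: Q = 381 − 8(458/17) = 2813/17.
Buyer burden = 458/17 − 422/17 = 36/17; seller burden = 422/17 − 390/17 = 32/17.

Buyers bear 36/17, sellers bear 32/17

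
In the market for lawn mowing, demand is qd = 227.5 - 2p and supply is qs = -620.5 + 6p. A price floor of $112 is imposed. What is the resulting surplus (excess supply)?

Surplus = 48

Equilibrium price would be p* = 106, so the floor at 112 binds.
At p = 112: qd = 3.5, qs = 51.5.
Surplus = 51.5 − 3.5 = 48.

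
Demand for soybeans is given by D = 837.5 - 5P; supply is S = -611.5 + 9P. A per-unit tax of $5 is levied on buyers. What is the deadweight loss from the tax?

Pre-tax equilibrium: P* = 103.5, Q* = 320.
Tax on buyers shifts demand to D = 837.5 − 5(P + 5) = 812.5 - 5P.
812.5 - 5P = -611.5 + 9P gives seller price Ps = 712/7; buyers pay Pb = 712/7 + 5 = 747/7.
New quantity: Q = 837.5 − 5(747/7) = 4255/14.
DWL = ½ × 5 × (320 − 4255/14) = 1125/28.

Deadweight loss = 1125/28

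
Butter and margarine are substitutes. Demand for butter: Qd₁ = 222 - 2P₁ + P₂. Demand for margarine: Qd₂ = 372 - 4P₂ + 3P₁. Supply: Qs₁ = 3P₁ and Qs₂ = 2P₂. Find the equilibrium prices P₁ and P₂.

Market 1: 222 - 2P₁ + P₂ = 3P₁ → 5P₁ - P₂ = 222.
Market 2: 6P₂ - 3P₁ = 372.
Eliminating P₂: 6×(1) + 1×(2) gives 27P₁ = 1704, so P₁ = 568/9.
Back-substitute into (2): P₂ = (372 + 3×568/9) / 6 = 842/9.

P₁ = 568/9, P₂ = 842/9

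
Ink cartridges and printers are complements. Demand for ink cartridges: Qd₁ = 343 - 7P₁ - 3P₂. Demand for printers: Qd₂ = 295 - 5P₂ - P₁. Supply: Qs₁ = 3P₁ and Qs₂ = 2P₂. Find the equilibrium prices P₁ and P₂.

P₁ = 1516/67, P₂ = 2607/67

Market 1: 343 - 7P₁ - 3P₂ = 3P₁ → 10P₁ + 3P₂ = 343.
Market 2: 7P₂ + P₁ = 295.
Eliminating P₂: 7×(1) − 3×(2) gives 67P₁ = 1516, so P₁ = 1516/67.
Back-substitute into (2): P₂ = (295 − 1×1516/67) / 7 = 2607/67.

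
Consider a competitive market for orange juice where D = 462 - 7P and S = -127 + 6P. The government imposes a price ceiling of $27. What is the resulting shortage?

Shortage = 238

Equilibrium price would be P* = 589/13, so the ceiling at 27 binds.
At P = 27: D = 462 − 7(27) = 273, S = -127 + 6(27) = 35.
Shortage = 273 − 35 = 238.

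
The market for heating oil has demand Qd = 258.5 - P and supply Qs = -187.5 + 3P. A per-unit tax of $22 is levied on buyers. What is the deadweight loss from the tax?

Deadweight loss = 181.5

Pre-tax equilibrium: P* = 111.5, Q* = 147.
Tax on buyers shifts demand to Qd = 258.5 − 1(P + 22) = 236.5 - P.
236.5 - P = -187.5 + 3P gives seller price Ps = 106; buyers pay Pb = 106 + 22 = 128.
New quantity: Q = 258.5 − 1(128) = 130.5.
DWL = ½ × 22 × (147 − 130.5) = 181.5.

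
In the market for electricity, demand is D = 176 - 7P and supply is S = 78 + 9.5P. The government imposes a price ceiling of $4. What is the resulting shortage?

Equilibrium price would be P* = 196/33, so the ceiling at 4 binds.
At P = 4: D = 176 − 7(4) = 148, S = 78 + 9.5(4) = 116.
Shortage = 148 − 116 = 32.

Shortage = 32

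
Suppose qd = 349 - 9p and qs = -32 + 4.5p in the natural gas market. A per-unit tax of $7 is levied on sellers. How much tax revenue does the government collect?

Tax revenue = 518

Pre-tax equilibrium: p* = 254/9, q* = 95.
Tax on sellers shifts supply to qs = -32 + 4.5(p − 7) = -63.5 + 4.5p.
349 - 9p = -63.5 + 4.5p gives buyer price pb = 275/9; sellers receive ps = 275/9 − 7 = 212/9.
New quantity: q = 349 − 9(275/9) = 74.
Revenue = 7 × 74 = 518.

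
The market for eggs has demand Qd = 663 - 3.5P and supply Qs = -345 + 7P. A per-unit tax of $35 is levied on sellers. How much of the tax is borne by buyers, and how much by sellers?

Pre-tax equilibrium: P* = 96, Q* = 327.
Tax on sellers shifts supply to Qs = -345 + 7(P − 35) = -590 + 7P.
663 - 3.5P = -590 + 7P gives buyer price Pb = 358/3; sellers receive Ps = 358/3 − 35 = 253/3.
New quantity: Q = 663 − 3.5(358/3) = 736/3.
Buyer burden = 358/3 − 96 = 70/3; seller burden = 96 − 253/3 = 35/3.

Buyers bear 70/3, sellers bear 35/3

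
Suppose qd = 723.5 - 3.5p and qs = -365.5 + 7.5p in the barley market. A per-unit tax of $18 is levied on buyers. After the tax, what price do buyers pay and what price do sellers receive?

Buyers pay 1224/11, sellers receive 1026/11

Pre-tax equilibrium: p* = 99, q* = 377.
Tax on buyers shifts demand to qd = 723.5 − 3.5(p + 18) = 660.5 - 3.5p.
660.5 - 3.5p = -365.5 + 7.5p gives seller price ps = 1026/11; buyers pay pb = 1026/11 + 18 = 1224/11.
New quantity: q = 723.5 − 3.5(1224/11) = 7349/22.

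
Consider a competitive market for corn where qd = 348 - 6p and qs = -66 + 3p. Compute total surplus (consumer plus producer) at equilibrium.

Equilibrium: 348 - 6p = -66 + 3p gives p* = 46, q* = 72.
Demand choke price: p = 58; supply starts at p = 22.
CS = ½(58 − 46)(72) = 432; PS = ½(46 − 22)(72) = 864.

Total surplus = 1296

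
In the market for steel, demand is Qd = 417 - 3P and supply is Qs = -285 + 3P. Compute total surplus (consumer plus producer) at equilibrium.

Total surplus = 1452

Equilibrium: 417 - 3P = -285 + 3P gives P* = 117, Q* = 66.
Demand choke price: P = 139; supply starts at P = 95.
CS = ½(139 − 117)(66) = 726; PS = ½(117 − 95)(66) = 726.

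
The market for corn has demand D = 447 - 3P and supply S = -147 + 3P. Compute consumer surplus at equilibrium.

Consumer surplus = 3750

Equilibrium: 447 - 3P = -147 + 3P gives P* = 99, Q* = 150.
Demand choke price (D = 0): P = 149.
CS = ½(149 − 99)(150) = 3750.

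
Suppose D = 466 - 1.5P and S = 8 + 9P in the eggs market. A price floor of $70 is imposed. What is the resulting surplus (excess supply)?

Equilibrium price would be P* = 916/21, so the floor at 70 binds.
At P = 70: D = 361, S = 638.
Surplus = 638 − 361 = 277.

Surplus = 277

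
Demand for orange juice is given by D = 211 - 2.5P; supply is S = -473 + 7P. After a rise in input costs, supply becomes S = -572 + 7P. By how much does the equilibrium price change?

Original equilibrium: P* = 72, Q* = 31.
New equilibrium: 211 - 2.5P = -572 + 7P, so 783 = 9.5P and P' = 1566/19; Q' = 211 − 2.5(1566/19) = 94/19.
Change in price: 1566/19 − 72 = 198/19.

ΔP = 198/19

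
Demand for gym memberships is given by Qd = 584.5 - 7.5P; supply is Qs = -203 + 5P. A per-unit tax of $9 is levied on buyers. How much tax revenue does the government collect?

Pre-tax equilibrium: P* = 63, Q* = 112.
Tax on buyers shifts demand to Qd = 584.5 − 7.5(P + 9) = 517 - 7.5P.
517 - 7.5P = -203 + 5P gives seller price Ps = 57.6; buyers pay Pb = 57.6 + 9 = 66.6.
New quantity: Q = 584.5 − 7.5(66.6) = 85.
Revenue = 9 × 85 = 765.

Tax revenue = 765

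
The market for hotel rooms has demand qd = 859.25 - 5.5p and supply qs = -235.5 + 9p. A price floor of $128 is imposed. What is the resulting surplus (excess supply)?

Equilibrium price would be p* = 75.5, so the floor at 128 binds.
At p = 128: qd = 155.25, qs = 916.5.
Surplus = 916.5 − 155.25 = 761.25.

Surplus = 761.25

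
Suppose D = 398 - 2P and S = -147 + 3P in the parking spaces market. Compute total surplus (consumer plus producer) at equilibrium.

Equilibrium: 398 - 2P = -147 + 3P gives P* = 109, Q* = 180.
Demand choke price: P = 199; supply starts at P = 49.
CS = ½(199 − 109)(180) = 8100; PS = ½(109 − 49)(180) = 5400.

Total surplus = 13500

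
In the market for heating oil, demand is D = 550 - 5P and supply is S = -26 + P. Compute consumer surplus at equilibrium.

Consumer surplus = 490

Equilibrium: 550 - 5P = -26 + P gives P* = 96, Q* = 70.
Demand choke price (D = 0): P = 110.
CS = ½(110 − 96)(70) = 490.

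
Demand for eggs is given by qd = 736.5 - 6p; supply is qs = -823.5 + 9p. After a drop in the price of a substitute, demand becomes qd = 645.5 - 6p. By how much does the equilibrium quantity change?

Δq = -54.6

Original equilibrium: p* = 104, q* = 112.5.
New equilibrium: 645.5 - 6p = -823.5 + 9p, so 1469 = 15p and p' = 1469/15; q' = 645.5 − 6(1469/15) = 57.9.
Change in quantity: 57.9 − 112.5 = -54.6.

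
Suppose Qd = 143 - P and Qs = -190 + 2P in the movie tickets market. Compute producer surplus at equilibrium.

Producer surplus = 256

Equilibrium: 143 - P = -190 + 2P gives P* = 111, Q* = 32.
Supply starts at P = 95 (where Qs = 0).
PS = ½(111 − 95)(32) = 256.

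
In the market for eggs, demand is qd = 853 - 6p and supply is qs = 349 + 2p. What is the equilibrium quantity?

q* = 475

Set qd = qs: 853 - 6p = 349 + 2p.
504 = 8p, so p* = 63.
q* = 853 − 6(63) = 475.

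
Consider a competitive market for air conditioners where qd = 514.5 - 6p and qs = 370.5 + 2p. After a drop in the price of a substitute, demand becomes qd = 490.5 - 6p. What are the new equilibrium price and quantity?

p' = 15, q' = 400.5

Original equilibrium: p* = 18, q* = 406.5.
New equilibrium: 490.5 - 6p = 370.5 + 2p, so 120 = 8p and p' = 15; q' = 490.5 − 6(15) = 400.5.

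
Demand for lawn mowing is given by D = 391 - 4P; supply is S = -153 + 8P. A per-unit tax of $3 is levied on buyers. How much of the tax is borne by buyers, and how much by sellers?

Buyers bear $2, sellers bear $1

Pre-tax equilibrium: P* = 136/3, Q* = 629/3.
Tax on buyers shifts demand to D = 391 − 4(P + 3) = 379 - 4P.
379 - 4P = -153 + 8P gives seller price Ps = 133/3; buyers pay Pb = 133/3 + 3 = 142/3.
New quantity: Q = 391 − 4(142/3) = 605/3.
Buyer burden = 142/3 − 136/3 = 2; seller burden = 136/3 − 133/3 = 1.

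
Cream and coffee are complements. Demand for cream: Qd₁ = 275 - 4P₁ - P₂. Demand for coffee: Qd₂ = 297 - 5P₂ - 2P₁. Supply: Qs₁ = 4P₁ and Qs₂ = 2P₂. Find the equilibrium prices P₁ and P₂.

P₁ = 814/27, P₂ = 913/27

Market 1: 275 - 4P₁ - P₂ = 4P₁ → 8P₁ + P₂ = 275.
Market 2: 7P₂ + 2P₁ = 297.
Eliminating P₂: 7×(1) − 1×(2) gives 54P₁ = 1628, so P₁ = 814/27.
Back-substitute into (2): P₂ = (297 − 2×814/27) / 7 = 913/27.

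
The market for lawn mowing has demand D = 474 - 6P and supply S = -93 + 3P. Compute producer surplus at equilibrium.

Equilibrium: 474 - 6P = -93 + 3P gives P* = 63, Q* = 96.
Supply starts at P = 31 (where S = 0).
PS = ½(63 − 31)(96) = 1536.

Producer surplus = 1536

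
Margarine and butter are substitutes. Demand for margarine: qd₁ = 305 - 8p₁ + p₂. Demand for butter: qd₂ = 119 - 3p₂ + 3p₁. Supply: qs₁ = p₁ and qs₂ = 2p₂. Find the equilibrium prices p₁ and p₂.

p₁ = 274/7, p₂ = 331/7

Market 1: 305 - 8p₁ + p₂ = p₁ → 9p₁ - p₂ = 305.
Market 2: 5p₂ - 3p₁ = 119.
Eliminating p₂: 5×(1) + 1×(2) gives 42p₁ = 1644, so p₁ = 274/7.
Back-substitute into (2): p₂ = (119 + 3×274/7) / 5 = 331/7.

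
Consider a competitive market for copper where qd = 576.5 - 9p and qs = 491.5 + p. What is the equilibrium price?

Set qd = qs: 576.5 - 9p = 491.5 + p.
85 = 10p, so p* = 8.5.
q* = 576.5 − 9(8.5) = 500.

p* = 8.5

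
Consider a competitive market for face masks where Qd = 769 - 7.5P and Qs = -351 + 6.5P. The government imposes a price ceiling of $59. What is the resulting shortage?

Shortage = 294

Equilibrium price would be P* = 80, so the ceiling at 59 binds.
At P = 59: Qd = 769 − 7.5(59) = 326.5, Qs = -351 + 6.5(59) = 32.5.
Shortage = 326.5 − 32.5 = 294.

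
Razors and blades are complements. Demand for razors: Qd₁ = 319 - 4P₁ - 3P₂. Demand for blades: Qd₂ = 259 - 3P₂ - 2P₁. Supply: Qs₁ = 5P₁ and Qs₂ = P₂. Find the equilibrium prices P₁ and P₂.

P₁ = 499/30, P₂ = 1693/30

Market 1: 319 - 4P₁ - 3P₂ = 5P₁ → 9P₁ + 3P₂ = 319.
Market 2: 4P₂ + 2P₁ = 259.
Eliminating P₂: 4×(1) − 3×(2) gives 30P₁ = 499, so P₁ = 499/30.
Back-substitute into (2): P₂ = (259 − 2×499/30) / 4 = 1693/30.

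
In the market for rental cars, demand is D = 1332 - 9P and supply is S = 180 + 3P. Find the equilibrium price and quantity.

Set D = S: 1332 - 9P = 180 + 3P.
1152 = 12P, so P* = 96.
Q* = 1332 − 9(96) = 468.

P* = 96, Q* = 468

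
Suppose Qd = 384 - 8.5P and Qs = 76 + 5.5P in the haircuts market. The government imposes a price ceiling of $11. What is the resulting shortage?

Shortage = 154

Equilibrium price would be P* = 22, so the ceiling at 11 binds.
At P = 11: Qd = 384 − 8.5(11) = 290.5, Qs = 76 + 5.5(11) = 136.5.
Shortage = 290.5 − 136.5 = 154.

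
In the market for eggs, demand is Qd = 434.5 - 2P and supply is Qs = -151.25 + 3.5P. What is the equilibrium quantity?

Set Qd = Qs: 434.5 - 2P = -151.25 + 3.5P.
585.75 = 5.5P, so P* = 106.5.
Q* = 434.5 − 2(106.5) = 221.5.

Q* = 221.5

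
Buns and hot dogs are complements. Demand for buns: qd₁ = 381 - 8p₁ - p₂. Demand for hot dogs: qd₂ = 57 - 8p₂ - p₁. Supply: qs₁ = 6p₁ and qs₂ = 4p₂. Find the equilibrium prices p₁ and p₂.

Market 1: 381 - 8p₁ - p₂ = 6p₁ → 14p₁ + p₂ = 381.
Market 2: 12p₂ + p₁ = 57.
Eliminating p₂: 12×(1) − 1×(2) gives 167p₁ = 4515, so p₁ = 4515/167.
Back-substitute into (2): p₂ = (57 − 1×4515/167) / 12 = 417/167.

p₁ = 4515/167, p₂ = 417/167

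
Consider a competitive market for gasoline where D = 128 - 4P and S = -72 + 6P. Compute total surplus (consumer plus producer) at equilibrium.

Total surplus = 480

Equilibrium: 128 - 4P = -72 + 6P gives P* = 20, Q* = 48.
Demand choke price: P = 32; supply starts at P = 12.
CS = ½(32 − 20)(48) = 288; PS = ½(20 − 12)(48) = 192.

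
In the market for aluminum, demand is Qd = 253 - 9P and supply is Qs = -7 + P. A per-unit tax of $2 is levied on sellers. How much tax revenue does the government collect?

Tax revenue = 34.4

Pre-tax equilibrium: P* = 26, Q* = 19.
Tax on sellers shifts supply to Qs = -7 + 1(P − 2) = -9 + P.
253 - 9P = -9 + P gives buyer price Pb = 26.2; sellers receive Ps = 26.2 − 2 = 24.2.
New quantity: Q = 253 − 9(26.2) = 17.2.
Revenue = 2 × 17.2 = 34.4.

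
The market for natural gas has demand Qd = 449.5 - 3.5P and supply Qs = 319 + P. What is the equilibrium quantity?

Set Qd = Qs: 449.5 - 3.5P = 319 + P.
130.5 = 4.5P, so P* = 29.
Q* = 449.5 − 3.5(29) = 348.

Q* = 348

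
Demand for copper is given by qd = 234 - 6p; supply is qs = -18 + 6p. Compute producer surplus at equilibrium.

Producer surplus = 972

Equilibrium: 234 - 6p = -18 + 6p gives p* = 21, q* = 108.
Supply starts at p = 3 (where qs = 0).
PS = ½(21 − 3)(108) = 972.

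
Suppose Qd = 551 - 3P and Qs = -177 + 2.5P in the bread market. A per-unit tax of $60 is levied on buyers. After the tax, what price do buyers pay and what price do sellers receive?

Buyers pay 1756/11, sellers receive 1096/11

Pre-tax equilibrium: P* = 1456/11, Q* = 1693/11.
Tax on buyers shifts demand to Qd = 551 − 3(P + 60) = 371 - 3P.
371 - 3P = -177 + 2.5P gives seller price Ps = 1096/11; buyers pay Pb = 1096/11 + 60 = 1756/11.
New quantity: Q = 551 − 3(1756/11) = 793/11.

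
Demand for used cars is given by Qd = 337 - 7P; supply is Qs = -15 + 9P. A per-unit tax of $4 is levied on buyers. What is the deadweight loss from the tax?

Pre-tax equilibrium: P* = 22, Q* = 183.
Tax on buyers shifts demand to Qd = 337 − 7(P + 4) = 309 - 7P.
309 - 7P = -15 + 9P gives seller price Ps = 20.25; buyers pay Pb = 20.25 + 4 = 24.25.
New quantity: Q = 337 − 7(24.25) = 167.25.
DWL = ½ × 4 × (183 − 167.25) = 31.5.

Deadweight loss = 31.5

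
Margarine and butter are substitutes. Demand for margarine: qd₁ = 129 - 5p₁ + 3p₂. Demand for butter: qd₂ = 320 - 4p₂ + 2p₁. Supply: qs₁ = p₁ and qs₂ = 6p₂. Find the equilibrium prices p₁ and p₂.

Market 1: 129 - 5p₁ + 3p₂ = p₁ → 6p₁ - 3p₂ = 129.
Market 2: 10p₂ - 2p₁ = 320.
Eliminating p₂: 10×(1) + 3×(2) gives 54p₁ = 2250, so p₁ = 125/3.
Back-substitute into (2): p₂ = (320 + 2×125/3) / 10 = 121/3.

p₁ = 125/3, p₂ = 121/3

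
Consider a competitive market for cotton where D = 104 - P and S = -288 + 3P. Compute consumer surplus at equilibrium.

Equilibrium: 104 - P = -288 + 3P gives P* = 98, Q* = 6.
Demand choke price (D = 0): P = 104.
CS = ½(104 − 98)(6) = 18.

Consumer surplus = 18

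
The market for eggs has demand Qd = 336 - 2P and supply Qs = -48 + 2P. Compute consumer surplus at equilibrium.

Equilibrium: 336 - 2P = -48 + 2P gives P* = 96, Q* = 144.
Demand choke price (Qd = 0): P = 168.
CS = ½(168 − 96)(144) = 5184.

Consumer surplus = 5184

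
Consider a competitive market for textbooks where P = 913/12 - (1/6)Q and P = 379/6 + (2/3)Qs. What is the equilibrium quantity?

Q* = 15.5

Set the two price expressions equal: 913/12 - (1/6)Q = 379/6 + (2/3)Q.
155/12 = (5/6)Q, so Q* = 15.5.
P* = 913/12 − (1/6)(15.5) = 73.5.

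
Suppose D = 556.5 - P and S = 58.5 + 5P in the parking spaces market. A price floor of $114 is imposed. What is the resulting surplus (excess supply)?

Equilibrium price would be P* = 83, so the floor at 114 binds.
At P = 114: D = 442.5, S = 628.5.
Surplus = 628.5 − 442.5 = 186.

Surplus = 186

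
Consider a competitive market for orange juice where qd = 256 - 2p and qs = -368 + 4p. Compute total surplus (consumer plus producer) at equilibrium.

Equilibrium: 256 - 2p = -368 + 4p gives p* = 104, q* = 48.
Demand choke price: p = 128; supply starts at p = 92.
CS = ½(128 − 104)(48) = 576; PS = ½(104 − 92)(48) = 288.

Total surplus = 864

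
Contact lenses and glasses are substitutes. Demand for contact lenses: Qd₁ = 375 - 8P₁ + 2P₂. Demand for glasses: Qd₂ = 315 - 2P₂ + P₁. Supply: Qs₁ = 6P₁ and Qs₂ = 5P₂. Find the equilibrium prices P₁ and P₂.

Market 1: 375 - 8P₁ + 2P₂ = 6P₁ → 14P₁ - 2P₂ = 375.
Market 2: 7P₂ - P₁ = 315.
Eliminating P₂: 7×(1) + 2×(2) gives 96P₁ = 3255, so P₁ = 33.90625.
Back-substitute into (2): P₂ = (315 + 1×33.90625) / 7 = 49.84375.

P₁ = 33.90625, P₂ = 49.84375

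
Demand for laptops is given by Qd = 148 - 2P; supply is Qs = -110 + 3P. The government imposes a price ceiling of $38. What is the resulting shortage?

Shortage = 68

Equilibrium price would be P* = 51.6, so the ceiling at 38 binds.
At P = 38: Qd = 148 − 2(38) = 72, Qs = -110 + 3(38) = 4.
Shortage = 72 − 4 = 68.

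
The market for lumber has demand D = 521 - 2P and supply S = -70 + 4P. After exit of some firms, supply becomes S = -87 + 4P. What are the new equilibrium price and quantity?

Original equilibrium: P* = 98.5, Q* = 324.
New equilibrium: 521 - 2P = -87 + 4P, so 608 = 6P and P' = 304/3; Q' = 521 − 2(304/3) = 955/3.

P' = 304/3, Q' = 955/3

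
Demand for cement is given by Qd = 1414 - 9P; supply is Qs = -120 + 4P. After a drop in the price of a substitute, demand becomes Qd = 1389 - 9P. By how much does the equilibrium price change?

ΔP = -25/13

Original equilibrium: P* = 118, Q* = 352.
New equilibrium: 1389 - 9P = -120 + 4P, so 1509 = 13P and P' = 1509/13; Q' = 1389 − 9(1509/13) = 4476/13.
Change in price: 1509/13 − 118 = -25/13.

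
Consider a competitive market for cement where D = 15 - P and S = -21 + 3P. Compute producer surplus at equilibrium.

Equilibrium: 15 - P = -21 + 3P gives P* = 9, Q* = 6.
Supply starts at P = 7 (where S = 0).
PS = ½(9 − 7)(6) = 6.

Producer surplus = 6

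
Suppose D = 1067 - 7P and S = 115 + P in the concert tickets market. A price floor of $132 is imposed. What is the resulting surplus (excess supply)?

Equilibrium price would be P* = 119, so the floor at 132 binds.
At P = 132: D = 143, S = 247.
Surplus = 247 − 143 = 104.

Surplus = 104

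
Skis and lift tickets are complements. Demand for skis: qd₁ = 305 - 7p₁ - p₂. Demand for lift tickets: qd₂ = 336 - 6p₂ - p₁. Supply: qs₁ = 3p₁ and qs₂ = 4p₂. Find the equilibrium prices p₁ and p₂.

Market 1: 305 - 7p₁ - p₂ = 3p₁ → 10p₁ + p₂ = 305.
Market 2: 10p₂ + p₁ = 336.
Eliminating p₂: 10×(1) − 1×(2) gives 99p₁ = 2714, so p₁ = 2714/99.
Back-substitute into (2): p₂ = (336 − 1×2714/99) / 10 = 3055/99.

p₁ = 2714/99, p₂ = 3055/99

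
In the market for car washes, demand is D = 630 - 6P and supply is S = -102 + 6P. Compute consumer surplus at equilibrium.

Consumer surplus = 5808

Equilibrium: 630 - 6P = -102 + 6P gives P* = 61, Q* = 264.
Demand choke price (D = 0): P = 105.
CS = ½(105 − 61)(264) = 5808.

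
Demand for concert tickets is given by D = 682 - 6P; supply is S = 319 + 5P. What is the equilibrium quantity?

Set D = S: 682 - 6P = 319 + 5P.
363 = 11P, so P* = 33.
Q* = 682 − 6(33) = 484.

Q* = 484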